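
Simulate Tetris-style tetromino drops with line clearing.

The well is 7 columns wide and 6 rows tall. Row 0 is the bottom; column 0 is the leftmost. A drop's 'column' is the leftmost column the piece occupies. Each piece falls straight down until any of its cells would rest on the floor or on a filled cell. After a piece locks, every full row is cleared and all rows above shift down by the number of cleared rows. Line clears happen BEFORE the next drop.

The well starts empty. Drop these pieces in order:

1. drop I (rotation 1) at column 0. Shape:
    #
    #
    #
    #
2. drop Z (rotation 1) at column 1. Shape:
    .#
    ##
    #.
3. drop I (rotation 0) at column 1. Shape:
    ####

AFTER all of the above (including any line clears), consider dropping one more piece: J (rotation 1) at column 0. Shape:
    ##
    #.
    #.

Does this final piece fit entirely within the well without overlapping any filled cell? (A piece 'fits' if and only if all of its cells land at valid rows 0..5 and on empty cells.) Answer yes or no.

Drop 1: I rot1 at col 0 lands with bottom-row=0; cleared 0 line(s) (total 0); column heights now [4 0 0 0 0 0 0], max=4
Drop 2: Z rot1 at col 1 lands with bottom-row=0; cleared 0 line(s) (total 0); column heights now [4 2 3 0 0 0 0], max=4
Drop 3: I rot0 at col 1 lands with bottom-row=3; cleared 0 line(s) (total 0); column heights now [4 4 4 4 4 0 0], max=4
Test piece J rot1 at col 0 (width 2): heights before test = [4 4 4 4 4 0 0]; fits = False

Answer: no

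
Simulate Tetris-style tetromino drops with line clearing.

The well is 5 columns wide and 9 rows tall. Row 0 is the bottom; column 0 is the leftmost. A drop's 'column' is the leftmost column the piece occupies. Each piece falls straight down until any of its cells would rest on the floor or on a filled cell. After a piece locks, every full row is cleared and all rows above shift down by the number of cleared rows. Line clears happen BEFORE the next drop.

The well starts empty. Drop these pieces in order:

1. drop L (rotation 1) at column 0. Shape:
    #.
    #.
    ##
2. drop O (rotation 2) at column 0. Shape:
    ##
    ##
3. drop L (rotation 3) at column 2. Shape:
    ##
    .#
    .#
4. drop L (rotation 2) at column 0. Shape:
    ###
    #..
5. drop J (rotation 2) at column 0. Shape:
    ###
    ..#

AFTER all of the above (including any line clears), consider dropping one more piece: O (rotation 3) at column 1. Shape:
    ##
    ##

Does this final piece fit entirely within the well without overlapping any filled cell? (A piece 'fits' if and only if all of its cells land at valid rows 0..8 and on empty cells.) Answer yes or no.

Answer: no

Derivation:
Drop 1: L rot1 at col 0 lands with bottom-row=0; cleared 0 line(s) (total 0); column heights now [3 1 0 0 0], max=3
Drop 2: O rot2 at col 0 lands with bottom-row=3; cleared 0 line(s) (total 0); column heights now [5 5 0 0 0], max=5
Drop 3: L rot3 at col 2 lands with bottom-row=0; cleared 0 line(s) (total 0); column heights now [5 5 3 3 0], max=5
Drop 4: L rot2 at col 0 lands with bottom-row=5; cleared 0 line(s) (total 0); column heights now [7 7 7 3 0], max=7
Drop 5: J rot2 at col 0 lands with bottom-row=7; cleared 0 line(s) (total 0); column heights now [9 9 9 3 0], max=9
Test piece O rot3 at col 1 (width 2): heights before test = [9 9 9 3 0]; fits = False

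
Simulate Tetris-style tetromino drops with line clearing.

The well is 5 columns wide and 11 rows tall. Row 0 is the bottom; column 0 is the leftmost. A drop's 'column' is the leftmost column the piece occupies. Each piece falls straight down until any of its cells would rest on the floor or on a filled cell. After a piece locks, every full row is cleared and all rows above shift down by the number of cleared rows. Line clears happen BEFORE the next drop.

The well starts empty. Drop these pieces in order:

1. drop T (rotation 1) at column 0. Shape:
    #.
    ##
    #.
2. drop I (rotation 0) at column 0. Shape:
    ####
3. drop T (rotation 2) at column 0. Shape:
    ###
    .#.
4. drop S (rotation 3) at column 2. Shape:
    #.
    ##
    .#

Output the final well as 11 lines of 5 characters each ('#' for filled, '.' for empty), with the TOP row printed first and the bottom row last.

Drop 1: T rot1 at col 0 lands with bottom-row=0; cleared 0 line(s) (total 0); column heights now [3 2 0 0 0], max=3
Drop 2: I rot0 at col 0 lands with bottom-row=3; cleared 0 line(s) (total 0); column heights now [4 4 4 4 0], max=4
Drop 3: T rot2 at col 0 lands with bottom-row=4; cleared 0 line(s) (total 0); column heights now [6 6 6 4 0], max=6
Drop 4: S rot3 at col 2 lands with bottom-row=5; cleared 0 line(s) (total 0); column heights now [6 6 8 7 0], max=8

Answer: .....
.....
.....
..#..
..##.
####.
.#...
####.
#....
##...
#....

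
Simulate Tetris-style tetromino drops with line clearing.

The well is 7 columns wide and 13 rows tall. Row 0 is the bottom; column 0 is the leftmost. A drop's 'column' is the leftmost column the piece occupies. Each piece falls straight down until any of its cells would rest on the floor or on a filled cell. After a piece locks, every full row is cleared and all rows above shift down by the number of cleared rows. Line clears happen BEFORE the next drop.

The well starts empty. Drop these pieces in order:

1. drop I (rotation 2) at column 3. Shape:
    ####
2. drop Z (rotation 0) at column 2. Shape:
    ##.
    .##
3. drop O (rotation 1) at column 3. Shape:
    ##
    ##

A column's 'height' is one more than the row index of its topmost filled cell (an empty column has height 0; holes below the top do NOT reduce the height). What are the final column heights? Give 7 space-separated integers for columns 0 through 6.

Answer: 0 0 3 5 5 1 1

Derivation:
Drop 1: I rot2 at col 3 lands with bottom-row=0; cleared 0 line(s) (total 0); column heights now [0 0 0 1 1 1 1], max=1
Drop 2: Z rot0 at col 2 lands with bottom-row=1; cleared 0 line(s) (total 0); column heights now [0 0 3 3 2 1 1], max=3
Drop 3: O rot1 at col 3 lands with bottom-row=3; cleared 0 line(s) (total 0); column heights now [0 0 3 5 5 1 1], max=5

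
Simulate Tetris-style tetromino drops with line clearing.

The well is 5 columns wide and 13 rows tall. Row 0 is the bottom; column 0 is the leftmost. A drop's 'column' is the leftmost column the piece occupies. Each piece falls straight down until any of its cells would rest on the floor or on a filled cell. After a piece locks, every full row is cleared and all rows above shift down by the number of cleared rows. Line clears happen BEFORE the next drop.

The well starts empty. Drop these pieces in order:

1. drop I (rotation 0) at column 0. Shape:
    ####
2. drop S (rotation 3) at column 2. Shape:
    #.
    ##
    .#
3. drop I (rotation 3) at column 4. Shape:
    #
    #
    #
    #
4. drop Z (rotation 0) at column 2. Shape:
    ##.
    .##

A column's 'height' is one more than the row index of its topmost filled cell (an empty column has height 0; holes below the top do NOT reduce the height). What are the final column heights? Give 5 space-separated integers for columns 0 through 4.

Drop 1: I rot0 at col 0 lands with bottom-row=0; cleared 0 line(s) (total 0); column heights now [1 1 1 1 0], max=1
Drop 2: S rot3 at col 2 lands with bottom-row=1; cleared 0 line(s) (total 0); column heights now [1 1 4 3 0], max=4
Drop 3: I rot3 at col 4 lands with bottom-row=0; cleared 1 line(s) (total 1); column heights now [0 0 3 2 3], max=3
Drop 4: Z rot0 at col 2 lands with bottom-row=3; cleared 0 line(s) (total 1); column heights now [0 0 5 5 4], max=5

Answer: 0 0 5 5 4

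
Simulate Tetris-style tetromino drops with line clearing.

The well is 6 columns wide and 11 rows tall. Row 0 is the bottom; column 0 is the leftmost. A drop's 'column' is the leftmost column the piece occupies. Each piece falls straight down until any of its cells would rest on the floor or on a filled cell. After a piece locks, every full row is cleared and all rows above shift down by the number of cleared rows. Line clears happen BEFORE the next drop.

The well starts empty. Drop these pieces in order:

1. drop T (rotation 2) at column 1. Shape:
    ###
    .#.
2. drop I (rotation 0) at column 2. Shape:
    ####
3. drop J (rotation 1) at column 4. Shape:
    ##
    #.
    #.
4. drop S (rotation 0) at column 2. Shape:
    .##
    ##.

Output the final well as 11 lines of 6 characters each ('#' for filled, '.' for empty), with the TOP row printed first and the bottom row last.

Answer: ......
......
......
......
...##.
..####
....#.
....#.
..####
.###..
..#...

Derivation:
Drop 1: T rot2 at col 1 lands with bottom-row=0; cleared 0 line(s) (total 0); column heights now [0 2 2 2 0 0], max=2
Drop 2: I rot0 at col 2 lands with bottom-row=2; cleared 0 line(s) (total 0); column heights now [0 2 3 3 3 3], max=3
Drop 3: J rot1 at col 4 lands with bottom-row=3; cleared 0 line(s) (total 0); column heights now [0 2 3 3 6 6], max=6
Drop 4: S rot0 at col 2 lands with bottom-row=5; cleared 0 line(s) (total 0); column heights now [0 2 6 7 7 6], max=7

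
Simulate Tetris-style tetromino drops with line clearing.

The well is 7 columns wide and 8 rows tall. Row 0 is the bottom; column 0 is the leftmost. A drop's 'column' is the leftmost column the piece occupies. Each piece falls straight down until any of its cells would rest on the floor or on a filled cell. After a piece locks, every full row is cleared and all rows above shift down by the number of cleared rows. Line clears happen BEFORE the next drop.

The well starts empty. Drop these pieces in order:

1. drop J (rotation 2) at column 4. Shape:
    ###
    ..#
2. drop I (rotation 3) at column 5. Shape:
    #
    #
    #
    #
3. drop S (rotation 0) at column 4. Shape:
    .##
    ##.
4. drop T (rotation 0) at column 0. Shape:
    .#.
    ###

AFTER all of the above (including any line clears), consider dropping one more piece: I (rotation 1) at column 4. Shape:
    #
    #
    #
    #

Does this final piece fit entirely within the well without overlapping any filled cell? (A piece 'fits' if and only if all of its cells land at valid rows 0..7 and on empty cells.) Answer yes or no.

Drop 1: J rot2 at col 4 lands with bottom-row=0; cleared 0 line(s) (total 0); column heights now [0 0 0 0 2 2 2], max=2
Drop 2: I rot3 at col 5 lands with bottom-row=2; cleared 0 line(s) (total 0); column heights now [0 0 0 0 2 6 2], max=6
Drop 3: S rot0 at col 4 lands with bottom-row=6; cleared 0 line(s) (total 0); column heights now [0 0 0 0 7 8 8], max=8
Drop 4: T rot0 at col 0 lands with bottom-row=0; cleared 0 line(s) (total 0); column heights now [1 2 1 0 7 8 8], max=8
Test piece I rot1 at col 4 (width 1): heights before test = [1 2 1 0 7 8 8]; fits = False

Answer: no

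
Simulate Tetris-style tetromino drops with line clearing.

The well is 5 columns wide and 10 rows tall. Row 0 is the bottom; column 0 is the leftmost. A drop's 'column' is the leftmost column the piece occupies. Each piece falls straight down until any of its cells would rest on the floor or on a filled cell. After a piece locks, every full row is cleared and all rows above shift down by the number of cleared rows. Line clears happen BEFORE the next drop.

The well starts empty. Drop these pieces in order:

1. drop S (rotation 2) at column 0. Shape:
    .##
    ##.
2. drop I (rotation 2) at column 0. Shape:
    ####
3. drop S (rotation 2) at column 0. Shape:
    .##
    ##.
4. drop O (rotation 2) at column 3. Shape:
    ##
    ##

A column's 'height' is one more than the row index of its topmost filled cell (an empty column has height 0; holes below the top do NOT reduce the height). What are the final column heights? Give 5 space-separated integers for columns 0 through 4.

Drop 1: S rot2 at col 0 lands with bottom-row=0; cleared 0 line(s) (total 0); column heights now [1 2 2 0 0], max=2
Drop 2: I rot2 at col 0 lands with bottom-row=2; cleared 0 line(s) (total 0); column heights now [3 3 3 3 0], max=3
Drop 3: S rot2 at col 0 lands with bottom-row=3; cleared 0 line(s) (total 0); column heights now [4 5 5 3 0], max=5
Drop 4: O rot2 at col 3 lands with bottom-row=3; cleared 0 line(s) (total 0); column heights now [4 5 5 5 5], max=5

Answer: 4 5 5 5 5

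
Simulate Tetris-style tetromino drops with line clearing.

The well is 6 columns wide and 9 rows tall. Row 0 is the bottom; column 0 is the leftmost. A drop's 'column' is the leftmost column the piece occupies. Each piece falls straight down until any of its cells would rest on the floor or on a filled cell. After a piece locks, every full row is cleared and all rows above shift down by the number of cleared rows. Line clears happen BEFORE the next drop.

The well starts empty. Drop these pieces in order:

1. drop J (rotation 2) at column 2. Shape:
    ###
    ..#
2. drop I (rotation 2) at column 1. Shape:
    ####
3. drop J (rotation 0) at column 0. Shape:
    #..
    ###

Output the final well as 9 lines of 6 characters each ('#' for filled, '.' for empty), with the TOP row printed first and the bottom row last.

Drop 1: J rot2 at col 2 lands with bottom-row=0; cleared 0 line(s) (total 0); column heights now [0 0 2 2 2 0], max=2
Drop 2: I rot2 at col 1 lands with bottom-row=2; cleared 0 line(s) (total 0); column heights now [0 3 3 3 3 0], max=3
Drop 3: J rot0 at col 0 lands with bottom-row=3; cleared 0 line(s) (total 0); column heights now [5 4 4 3 3 0], max=5

Answer: ......
......
......
......
#.....
###...
.####.
..###.
....#.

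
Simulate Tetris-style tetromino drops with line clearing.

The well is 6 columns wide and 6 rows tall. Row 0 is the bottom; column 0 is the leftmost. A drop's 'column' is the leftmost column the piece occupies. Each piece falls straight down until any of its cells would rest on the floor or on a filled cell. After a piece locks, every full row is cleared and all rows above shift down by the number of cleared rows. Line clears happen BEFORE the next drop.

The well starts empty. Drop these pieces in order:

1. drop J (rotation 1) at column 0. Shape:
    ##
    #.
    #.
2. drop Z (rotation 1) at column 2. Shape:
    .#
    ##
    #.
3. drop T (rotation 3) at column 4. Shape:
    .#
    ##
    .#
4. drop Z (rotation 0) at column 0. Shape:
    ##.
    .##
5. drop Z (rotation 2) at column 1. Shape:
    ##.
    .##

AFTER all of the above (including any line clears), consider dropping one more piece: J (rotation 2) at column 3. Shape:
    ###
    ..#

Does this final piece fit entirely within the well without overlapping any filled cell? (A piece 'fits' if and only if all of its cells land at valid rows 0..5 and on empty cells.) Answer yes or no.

Drop 1: J rot1 at col 0 lands with bottom-row=0; cleared 0 line(s) (total 0); column heights now [3 3 0 0 0 0], max=3
Drop 2: Z rot1 at col 2 lands with bottom-row=0; cleared 0 line(s) (total 0); column heights now [3 3 2 3 0 0], max=3
Drop 3: T rot3 at col 4 lands with bottom-row=0; cleared 0 line(s) (total 0); column heights now [3 3 2 3 2 3], max=3
Drop 4: Z rot0 at col 0 lands with bottom-row=3; cleared 0 line(s) (total 0); column heights now [5 5 4 3 2 3], max=5
Drop 5: Z rot2 at col 1 lands with bottom-row=4; cleared 0 line(s) (total 0); column heights now [5 6 6 5 2 3], max=6
Test piece J rot2 at col 3 (width 3): heights before test = [5 6 6 5 2 3]; fits = True

Answer: yes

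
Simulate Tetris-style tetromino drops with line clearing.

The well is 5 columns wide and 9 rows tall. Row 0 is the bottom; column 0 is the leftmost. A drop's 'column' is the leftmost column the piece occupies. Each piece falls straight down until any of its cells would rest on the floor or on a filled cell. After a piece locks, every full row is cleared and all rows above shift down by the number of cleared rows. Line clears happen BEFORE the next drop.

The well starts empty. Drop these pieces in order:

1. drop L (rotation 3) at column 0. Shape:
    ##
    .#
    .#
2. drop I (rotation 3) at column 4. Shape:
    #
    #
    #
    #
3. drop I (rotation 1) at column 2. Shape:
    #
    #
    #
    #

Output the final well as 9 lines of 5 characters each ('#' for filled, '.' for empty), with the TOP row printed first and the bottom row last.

Drop 1: L rot3 at col 0 lands with bottom-row=0; cleared 0 line(s) (total 0); column heights now [3 3 0 0 0], max=3
Drop 2: I rot3 at col 4 lands with bottom-row=0; cleared 0 line(s) (total 0); column heights now [3 3 0 0 4], max=4
Drop 3: I rot1 at col 2 lands with bottom-row=0; cleared 0 line(s) (total 0); column heights now [3 3 4 0 4], max=4

Answer: .....
.....
.....
.....
.....
..#.#
###.#
.##.#
.##.#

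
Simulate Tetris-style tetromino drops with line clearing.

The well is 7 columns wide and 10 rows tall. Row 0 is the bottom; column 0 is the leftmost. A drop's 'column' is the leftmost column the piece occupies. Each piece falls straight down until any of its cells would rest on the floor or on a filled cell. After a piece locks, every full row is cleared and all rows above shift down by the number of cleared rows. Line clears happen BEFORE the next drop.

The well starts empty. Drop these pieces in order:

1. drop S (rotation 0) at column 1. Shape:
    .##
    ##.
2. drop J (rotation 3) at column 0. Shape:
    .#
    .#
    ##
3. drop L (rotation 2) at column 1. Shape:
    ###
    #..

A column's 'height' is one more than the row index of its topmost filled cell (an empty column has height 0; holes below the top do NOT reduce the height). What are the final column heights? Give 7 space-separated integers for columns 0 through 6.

Answer: 2 6 6 6 0 0 0

Derivation:
Drop 1: S rot0 at col 1 lands with bottom-row=0; cleared 0 line(s) (total 0); column heights now [0 1 2 2 0 0 0], max=2
Drop 2: J rot3 at col 0 lands with bottom-row=1; cleared 0 line(s) (total 0); column heights now [2 4 2 2 0 0 0], max=4
Drop 3: L rot2 at col 1 lands with bottom-row=4; cleared 0 line(s) (total 0); column heights now [2 6 6 6 0 0 0], max=6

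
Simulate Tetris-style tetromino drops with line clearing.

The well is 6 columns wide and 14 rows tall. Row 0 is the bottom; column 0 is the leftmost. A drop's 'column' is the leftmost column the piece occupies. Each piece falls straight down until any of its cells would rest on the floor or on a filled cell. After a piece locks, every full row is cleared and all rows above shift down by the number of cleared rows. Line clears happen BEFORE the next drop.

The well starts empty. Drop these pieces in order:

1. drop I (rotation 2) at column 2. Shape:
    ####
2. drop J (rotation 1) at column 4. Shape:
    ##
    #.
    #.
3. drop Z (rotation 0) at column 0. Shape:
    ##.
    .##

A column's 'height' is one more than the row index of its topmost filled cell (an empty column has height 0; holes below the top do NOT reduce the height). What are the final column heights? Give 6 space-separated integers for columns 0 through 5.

Answer: 3 3 2 1 4 4

Derivation:
Drop 1: I rot2 at col 2 lands with bottom-row=0; cleared 0 line(s) (total 0); column heights now [0 0 1 1 1 1], max=1
Drop 2: J rot1 at col 4 lands with bottom-row=1; cleared 0 line(s) (total 0); column heights now [0 0 1 1 4 4], max=4
Drop 3: Z rot0 at col 0 lands with bottom-row=1; cleared 0 line(s) (total 0); column heights now [3 3 2 1 4 4], max=4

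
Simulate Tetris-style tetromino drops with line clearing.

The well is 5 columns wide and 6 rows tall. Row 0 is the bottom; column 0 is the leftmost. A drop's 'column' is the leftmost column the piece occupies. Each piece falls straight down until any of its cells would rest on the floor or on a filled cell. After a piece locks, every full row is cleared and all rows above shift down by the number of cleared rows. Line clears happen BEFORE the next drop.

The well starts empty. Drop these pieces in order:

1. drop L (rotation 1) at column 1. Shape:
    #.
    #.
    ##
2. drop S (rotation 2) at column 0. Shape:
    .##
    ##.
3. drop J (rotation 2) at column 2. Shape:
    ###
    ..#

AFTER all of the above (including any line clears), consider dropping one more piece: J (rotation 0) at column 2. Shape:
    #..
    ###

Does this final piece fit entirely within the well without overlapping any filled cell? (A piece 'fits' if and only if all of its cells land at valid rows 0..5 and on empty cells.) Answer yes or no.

Drop 1: L rot1 at col 1 lands with bottom-row=0; cleared 0 line(s) (total 0); column heights now [0 3 1 0 0], max=3
Drop 2: S rot2 at col 0 lands with bottom-row=3; cleared 0 line(s) (total 0); column heights now [4 5 5 0 0], max=5
Drop 3: J rot2 at col 2 lands with bottom-row=4; cleared 0 line(s) (total 0); column heights now [4 5 6 6 6], max=6
Test piece J rot0 at col 2 (width 3): heights before test = [4 5 6 6 6]; fits = False

Answer: no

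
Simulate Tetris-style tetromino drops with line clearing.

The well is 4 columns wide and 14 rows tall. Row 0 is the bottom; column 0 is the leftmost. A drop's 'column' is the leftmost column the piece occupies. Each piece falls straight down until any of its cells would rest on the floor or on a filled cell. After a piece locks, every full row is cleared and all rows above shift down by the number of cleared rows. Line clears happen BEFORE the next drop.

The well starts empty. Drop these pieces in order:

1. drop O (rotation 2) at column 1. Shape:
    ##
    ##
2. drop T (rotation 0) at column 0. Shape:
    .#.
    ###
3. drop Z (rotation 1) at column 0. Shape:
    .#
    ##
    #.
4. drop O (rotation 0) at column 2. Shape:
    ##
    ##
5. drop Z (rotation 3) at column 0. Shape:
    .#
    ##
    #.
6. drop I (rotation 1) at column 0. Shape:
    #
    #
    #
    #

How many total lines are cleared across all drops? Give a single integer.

Drop 1: O rot2 at col 1 lands with bottom-row=0; cleared 0 line(s) (total 0); column heights now [0 2 2 0], max=2
Drop 2: T rot0 at col 0 lands with bottom-row=2; cleared 0 line(s) (total 0); column heights now [3 4 3 0], max=4
Drop 3: Z rot1 at col 0 lands with bottom-row=3; cleared 0 line(s) (total 0); column heights now [5 6 3 0], max=6
Drop 4: O rot0 at col 2 lands with bottom-row=3; cleared 2 line(s) (total 2); column heights now [3 4 3 0], max=4
Drop 5: Z rot3 at col 0 lands with bottom-row=3; cleared 0 line(s) (total 2); column heights now [5 6 3 0], max=6
Drop 6: I rot1 at col 0 lands with bottom-row=5; cleared 0 line(s) (total 2); column heights now [9 6 3 0], max=9

Answer: 2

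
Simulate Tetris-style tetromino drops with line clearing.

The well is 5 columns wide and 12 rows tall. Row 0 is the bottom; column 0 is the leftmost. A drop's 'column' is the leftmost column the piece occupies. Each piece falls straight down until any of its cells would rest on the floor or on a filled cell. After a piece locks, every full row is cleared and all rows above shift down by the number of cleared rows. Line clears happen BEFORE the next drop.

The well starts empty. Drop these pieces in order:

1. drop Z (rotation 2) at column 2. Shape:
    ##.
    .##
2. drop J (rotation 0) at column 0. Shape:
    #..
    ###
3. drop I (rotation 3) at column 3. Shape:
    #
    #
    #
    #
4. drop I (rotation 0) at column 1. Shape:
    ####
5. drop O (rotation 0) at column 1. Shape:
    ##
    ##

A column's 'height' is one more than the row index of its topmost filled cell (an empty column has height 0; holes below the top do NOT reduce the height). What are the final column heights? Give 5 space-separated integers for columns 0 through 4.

Drop 1: Z rot2 at col 2 lands with bottom-row=0; cleared 0 line(s) (total 0); column heights now [0 0 2 2 1], max=2
Drop 2: J rot0 at col 0 lands with bottom-row=2; cleared 0 line(s) (total 0); column heights now [4 3 3 2 1], max=4
Drop 3: I rot3 at col 3 lands with bottom-row=2; cleared 0 line(s) (total 0); column heights now [4 3 3 6 1], max=6
Drop 4: I rot0 at col 1 lands with bottom-row=6; cleared 0 line(s) (total 0); column heights now [4 7 7 7 7], max=7
Drop 5: O rot0 at col 1 lands with bottom-row=7; cleared 0 line(s) (total 0); column heights now [4 9 9 7 7], max=9

Answer: 4 9 9 7 7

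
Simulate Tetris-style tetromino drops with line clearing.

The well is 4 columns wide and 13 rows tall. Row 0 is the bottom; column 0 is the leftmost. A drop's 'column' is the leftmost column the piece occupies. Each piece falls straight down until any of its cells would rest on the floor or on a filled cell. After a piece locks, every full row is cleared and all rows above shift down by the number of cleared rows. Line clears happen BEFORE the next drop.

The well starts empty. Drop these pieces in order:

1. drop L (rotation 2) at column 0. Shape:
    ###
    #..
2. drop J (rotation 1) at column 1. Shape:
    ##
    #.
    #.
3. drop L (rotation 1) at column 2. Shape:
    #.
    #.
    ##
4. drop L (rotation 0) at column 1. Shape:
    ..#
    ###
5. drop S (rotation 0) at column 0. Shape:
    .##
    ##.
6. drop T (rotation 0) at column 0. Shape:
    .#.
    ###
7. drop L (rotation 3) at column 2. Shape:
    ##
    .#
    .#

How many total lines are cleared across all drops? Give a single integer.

Drop 1: L rot2 at col 0 lands with bottom-row=0; cleared 0 line(s) (total 0); column heights now [2 2 2 0], max=2
Drop 2: J rot1 at col 1 lands with bottom-row=2; cleared 0 line(s) (total 0); column heights now [2 5 5 0], max=5
Drop 3: L rot1 at col 2 lands with bottom-row=5; cleared 0 line(s) (total 0); column heights now [2 5 8 6], max=8
Drop 4: L rot0 at col 1 lands with bottom-row=8; cleared 0 line(s) (total 0); column heights now [2 9 9 10], max=10
Drop 5: S rot0 at col 0 lands with bottom-row=9; cleared 0 line(s) (total 0); column heights now [10 11 11 10], max=11
Drop 6: T rot0 at col 0 lands with bottom-row=11; cleared 0 line(s) (total 0); column heights now [12 13 12 10], max=13
Drop 7: L rot3 at col 2 lands with bottom-row=10; cleared 1 line(s) (total 1); column heights now [10 12 12 12], max=12

Answer: 1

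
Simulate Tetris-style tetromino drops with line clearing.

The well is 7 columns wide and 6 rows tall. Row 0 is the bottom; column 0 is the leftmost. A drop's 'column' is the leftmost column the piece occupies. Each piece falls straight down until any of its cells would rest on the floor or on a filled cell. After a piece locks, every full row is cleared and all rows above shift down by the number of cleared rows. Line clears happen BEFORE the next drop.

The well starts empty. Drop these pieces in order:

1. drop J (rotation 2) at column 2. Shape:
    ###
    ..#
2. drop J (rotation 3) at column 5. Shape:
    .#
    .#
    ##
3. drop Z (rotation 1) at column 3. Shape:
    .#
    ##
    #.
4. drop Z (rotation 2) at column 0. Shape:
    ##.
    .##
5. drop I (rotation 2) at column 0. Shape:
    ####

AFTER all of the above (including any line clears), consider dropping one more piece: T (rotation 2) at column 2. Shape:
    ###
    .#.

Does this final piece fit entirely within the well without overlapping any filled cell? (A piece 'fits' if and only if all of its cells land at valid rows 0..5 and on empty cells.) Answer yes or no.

Answer: no

Derivation:
Drop 1: J rot2 at col 2 lands with bottom-row=0; cleared 0 line(s) (total 0); column heights now [0 0 2 2 2 0 0], max=2
Drop 2: J rot3 at col 5 lands with bottom-row=0; cleared 0 line(s) (total 0); column heights now [0 0 2 2 2 1 3], max=3
Drop 3: Z rot1 at col 3 lands with bottom-row=2; cleared 0 line(s) (total 0); column heights now [0 0 2 4 5 1 3], max=5
Drop 4: Z rot2 at col 0 lands with bottom-row=2; cleared 0 line(s) (total 0); column heights now [4 4 3 4 5 1 3], max=5
Drop 5: I rot2 at col 0 lands with bottom-row=4; cleared 0 line(s) (total 0); column heights now [5 5 5 5 5 1 3], max=5
Test piece T rot2 at col 2 (width 3): heights before test = [5 5 5 5 5 1 3]; fits = False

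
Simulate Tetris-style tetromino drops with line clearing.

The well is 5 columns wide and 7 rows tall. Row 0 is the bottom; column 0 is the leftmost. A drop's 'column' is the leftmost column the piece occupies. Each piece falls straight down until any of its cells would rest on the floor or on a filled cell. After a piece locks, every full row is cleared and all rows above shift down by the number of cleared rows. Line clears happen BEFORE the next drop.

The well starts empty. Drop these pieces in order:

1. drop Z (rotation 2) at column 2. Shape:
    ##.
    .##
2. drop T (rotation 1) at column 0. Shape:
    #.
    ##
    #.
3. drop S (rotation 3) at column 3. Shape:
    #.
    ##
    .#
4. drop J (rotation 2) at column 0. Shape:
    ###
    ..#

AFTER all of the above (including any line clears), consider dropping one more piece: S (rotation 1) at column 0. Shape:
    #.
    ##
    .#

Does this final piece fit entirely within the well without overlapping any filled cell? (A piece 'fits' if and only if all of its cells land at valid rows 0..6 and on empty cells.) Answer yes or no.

Drop 1: Z rot2 at col 2 lands with bottom-row=0; cleared 0 line(s) (total 0); column heights now [0 0 2 2 1], max=2
Drop 2: T rot1 at col 0 lands with bottom-row=0; cleared 0 line(s) (total 0); column heights now [3 2 2 2 1], max=3
Drop 3: S rot3 at col 3 lands with bottom-row=1; cleared 1 line(s) (total 1); column heights now [2 0 0 3 2], max=3
Drop 4: J rot2 at col 0 lands with bottom-row=1; cleared 0 line(s) (total 1); column heights now [3 3 3 3 2], max=3
Test piece S rot1 at col 0 (width 2): heights before test = [3 3 3 3 2]; fits = True

Answer: yes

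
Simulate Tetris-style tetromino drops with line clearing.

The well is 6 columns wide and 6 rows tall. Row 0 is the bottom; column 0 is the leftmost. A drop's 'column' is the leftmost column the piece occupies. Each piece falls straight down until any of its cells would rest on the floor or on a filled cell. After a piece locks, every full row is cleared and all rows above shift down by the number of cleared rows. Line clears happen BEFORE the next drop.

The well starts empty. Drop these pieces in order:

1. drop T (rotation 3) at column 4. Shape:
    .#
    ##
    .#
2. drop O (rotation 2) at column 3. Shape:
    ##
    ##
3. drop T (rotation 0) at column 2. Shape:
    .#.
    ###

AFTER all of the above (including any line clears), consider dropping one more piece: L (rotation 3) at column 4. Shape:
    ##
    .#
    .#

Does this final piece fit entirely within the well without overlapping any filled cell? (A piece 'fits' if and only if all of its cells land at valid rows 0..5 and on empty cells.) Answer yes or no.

Answer: yes

Derivation:
Drop 1: T rot3 at col 4 lands with bottom-row=0; cleared 0 line(s) (total 0); column heights now [0 0 0 0 2 3], max=3
Drop 2: O rot2 at col 3 lands with bottom-row=2; cleared 0 line(s) (total 0); column heights now [0 0 0 4 4 3], max=4
Drop 3: T rot0 at col 2 lands with bottom-row=4; cleared 0 line(s) (total 0); column heights now [0 0 5 6 5 3], max=6
Test piece L rot3 at col 4 (width 2): heights before test = [0 0 5 6 5 3]; fits = True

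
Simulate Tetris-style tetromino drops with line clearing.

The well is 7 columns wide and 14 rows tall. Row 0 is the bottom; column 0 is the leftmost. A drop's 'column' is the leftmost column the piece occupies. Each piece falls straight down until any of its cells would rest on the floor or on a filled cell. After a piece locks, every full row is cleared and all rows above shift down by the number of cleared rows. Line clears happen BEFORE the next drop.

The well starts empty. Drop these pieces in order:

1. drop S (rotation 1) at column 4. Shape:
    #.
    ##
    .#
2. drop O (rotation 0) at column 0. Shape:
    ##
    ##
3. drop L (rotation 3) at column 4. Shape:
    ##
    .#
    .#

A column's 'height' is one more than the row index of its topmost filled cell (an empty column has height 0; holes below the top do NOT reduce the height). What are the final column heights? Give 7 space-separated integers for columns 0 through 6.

Drop 1: S rot1 at col 4 lands with bottom-row=0; cleared 0 line(s) (total 0); column heights now [0 0 0 0 3 2 0], max=3
Drop 2: O rot0 at col 0 lands with bottom-row=0; cleared 0 line(s) (total 0); column heights now [2 2 0 0 3 2 0], max=3
Drop 3: L rot3 at col 4 lands with bottom-row=2; cleared 0 line(s) (total 0); column heights now [2 2 0 0 5 5 0], max=5

Answer: 2 2 0 0 5 5 0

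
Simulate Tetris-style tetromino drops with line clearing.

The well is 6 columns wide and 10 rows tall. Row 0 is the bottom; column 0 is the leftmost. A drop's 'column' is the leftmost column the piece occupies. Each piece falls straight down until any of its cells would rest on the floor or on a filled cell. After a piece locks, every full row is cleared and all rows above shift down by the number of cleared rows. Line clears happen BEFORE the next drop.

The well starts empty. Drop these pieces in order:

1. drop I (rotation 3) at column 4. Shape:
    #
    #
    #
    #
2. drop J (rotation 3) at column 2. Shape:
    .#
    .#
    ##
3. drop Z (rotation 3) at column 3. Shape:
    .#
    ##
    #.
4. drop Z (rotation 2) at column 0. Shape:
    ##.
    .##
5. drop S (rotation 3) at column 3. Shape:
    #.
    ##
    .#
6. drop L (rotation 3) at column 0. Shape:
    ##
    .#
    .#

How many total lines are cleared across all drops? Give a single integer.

Answer: 0

Derivation:
Drop 1: I rot3 at col 4 lands with bottom-row=0; cleared 0 line(s) (total 0); column heights now [0 0 0 0 4 0], max=4
Drop 2: J rot3 at col 2 lands with bottom-row=0; cleared 0 line(s) (total 0); column heights now [0 0 1 3 4 0], max=4
Drop 3: Z rot3 at col 3 lands with bottom-row=3; cleared 0 line(s) (total 0); column heights now [0 0 1 5 6 0], max=6
Drop 4: Z rot2 at col 0 lands with bottom-row=1; cleared 0 line(s) (total 0); column heights now [3 3 2 5 6 0], max=6
Drop 5: S rot3 at col 3 lands with bottom-row=6; cleared 0 line(s) (total 0); column heights now [3 3 2 9 8 0], max=9
Drop 6: L rot3 at col 0 lands with bottom-row=3; cleared 0 line(s) (total 0); column heights now [6 6 2 9 8 0], max=9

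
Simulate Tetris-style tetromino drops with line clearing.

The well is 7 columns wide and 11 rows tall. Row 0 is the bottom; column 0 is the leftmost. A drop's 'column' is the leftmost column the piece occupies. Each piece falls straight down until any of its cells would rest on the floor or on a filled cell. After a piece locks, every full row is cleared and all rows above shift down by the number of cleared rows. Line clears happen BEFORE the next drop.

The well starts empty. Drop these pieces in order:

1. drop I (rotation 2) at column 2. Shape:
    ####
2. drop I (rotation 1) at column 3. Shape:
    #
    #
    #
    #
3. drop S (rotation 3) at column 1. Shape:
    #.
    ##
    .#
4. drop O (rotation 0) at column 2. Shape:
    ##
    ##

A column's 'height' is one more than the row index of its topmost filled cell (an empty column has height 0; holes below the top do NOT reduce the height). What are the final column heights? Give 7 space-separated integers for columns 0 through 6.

Drop 1: I rot2 at col 2 lands with bottom-row=0; cleared 0 line(s) (total 0); column heights now [0 0 1 1 1 1 0], max=1
Drop 2: I rot1 at col 3 lands with bottom-row=1; cleared 0 line(s) (total 0); column heights now [0 0 1 5 1 1 0], max=5
Drop 3: S rot3 at col 1 lands with bottom-row=1; cleared 0 line(s) (total 0); column heights now [0 4 3 5 1 1 0], max=5
Drop 4: O rot0 at col 2 lands with bottom-row=5; cleared 0 line(s) (total 0); column heights now [0 4 7 7 1 1 0], max=7

Answer: 0 4 7 7 1 1 0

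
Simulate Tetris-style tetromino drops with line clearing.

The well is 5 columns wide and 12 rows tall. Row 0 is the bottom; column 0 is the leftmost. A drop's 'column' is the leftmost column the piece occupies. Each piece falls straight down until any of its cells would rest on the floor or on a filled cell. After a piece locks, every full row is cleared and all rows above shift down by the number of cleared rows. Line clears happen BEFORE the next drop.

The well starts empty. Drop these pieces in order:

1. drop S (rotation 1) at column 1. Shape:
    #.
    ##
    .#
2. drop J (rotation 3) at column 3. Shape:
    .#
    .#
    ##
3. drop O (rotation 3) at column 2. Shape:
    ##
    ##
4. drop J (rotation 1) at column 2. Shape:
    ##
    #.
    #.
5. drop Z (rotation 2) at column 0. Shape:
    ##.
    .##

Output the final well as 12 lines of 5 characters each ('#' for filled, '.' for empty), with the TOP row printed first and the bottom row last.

Drop 1: S rot1 at col 1 lands with bottom-row=0; cleared 0 line(s) (total 0); column heights now [0 3 2 0 0], max=3
Drop 2: J rot3 at col 3 lands with bottom-row=0; cleared 0 line(s) (total 0); column heights now [0 3 2 1 3], max=3
Drop 3: O rot3 at col 2 lands with bottom-row=2; cleared 0 line(s) (total 0); column heights now [0 3 4 4 3], max=4
Drop 4: J rot1 at col 2 lands with bottom-row=4; cleared 0 line(s) (total 0); column heights now [0 3 7 7 3], max=7
Drop 5: Z rot2 at col 0 lands with bottom-row=7; cleared 0 line(s) (total 0); column heights now [9 9 8 7 3], max=9

Answer: .....
.....
.....
##...
.##..
..##.
..#..
..#..
..##.
.####
.##.#
..###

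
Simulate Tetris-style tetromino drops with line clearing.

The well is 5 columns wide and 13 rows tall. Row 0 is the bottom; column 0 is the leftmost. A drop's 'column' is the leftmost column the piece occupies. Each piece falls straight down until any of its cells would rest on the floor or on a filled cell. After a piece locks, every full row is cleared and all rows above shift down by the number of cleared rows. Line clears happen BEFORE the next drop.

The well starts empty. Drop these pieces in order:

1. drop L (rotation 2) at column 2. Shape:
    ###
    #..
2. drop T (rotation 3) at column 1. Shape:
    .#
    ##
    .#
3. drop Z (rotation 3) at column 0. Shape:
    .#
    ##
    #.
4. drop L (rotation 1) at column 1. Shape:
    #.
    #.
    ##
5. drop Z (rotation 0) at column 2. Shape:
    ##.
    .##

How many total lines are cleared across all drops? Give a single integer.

Answer: 0

Derivation:
Drop 1: L rot2 at col 2 lands with bottom-row=0; cleared 0 line(s) (total 0); column heights now [0 0 2 2 2], max=2
Drop 2: T rot3 at col 1 lands with bottom-row=2; cleared 0 line(s) (total 0); column heights now [0 4 5 2 2], max=5
Drop 3: Z rot3 at col 0 lands with bottom-row=3; cleared 0 line(s) (total 0); column heights now [5 6 5 2 2], max=6
Drop 4: L rot1 at col 1 lands with bottom-row=6; cleared 0 line(s) (total 0); column heights now [5 9 7 2 2], max=9
Drop 5: Z rot0 at col 2 lands with bottom-row=6; cleared 0 line(s) (total 0); column heights now [5 9 8 8 7], max=9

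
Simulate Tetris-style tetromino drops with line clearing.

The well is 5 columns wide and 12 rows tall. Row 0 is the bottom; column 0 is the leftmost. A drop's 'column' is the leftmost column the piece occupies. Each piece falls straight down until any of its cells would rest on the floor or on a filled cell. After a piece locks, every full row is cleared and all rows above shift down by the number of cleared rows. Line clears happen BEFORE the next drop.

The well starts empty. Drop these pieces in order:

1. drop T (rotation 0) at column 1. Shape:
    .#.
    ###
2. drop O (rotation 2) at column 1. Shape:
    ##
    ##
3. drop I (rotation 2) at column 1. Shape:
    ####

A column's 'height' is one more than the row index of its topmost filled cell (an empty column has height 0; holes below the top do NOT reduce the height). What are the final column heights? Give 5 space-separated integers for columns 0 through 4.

Drop 1: T rot0 at col 1 lands with bottom-row=0; cleared 0 line(s) (total 0); column heights now [0 1 2 1 0], max=2
Drop 2: O rot2 at col 1 lands with bottom-row=2; cleared 0 line(s) (total 0); column heights now [0 4 4 1 0], max=4
Drop 3: I rot2 at col 1 lands with bottom-row=4; cleared 0 line(s) (total 0); column heights now [0 5 5 5 5], max=5

Answer: 0 5 5 5 5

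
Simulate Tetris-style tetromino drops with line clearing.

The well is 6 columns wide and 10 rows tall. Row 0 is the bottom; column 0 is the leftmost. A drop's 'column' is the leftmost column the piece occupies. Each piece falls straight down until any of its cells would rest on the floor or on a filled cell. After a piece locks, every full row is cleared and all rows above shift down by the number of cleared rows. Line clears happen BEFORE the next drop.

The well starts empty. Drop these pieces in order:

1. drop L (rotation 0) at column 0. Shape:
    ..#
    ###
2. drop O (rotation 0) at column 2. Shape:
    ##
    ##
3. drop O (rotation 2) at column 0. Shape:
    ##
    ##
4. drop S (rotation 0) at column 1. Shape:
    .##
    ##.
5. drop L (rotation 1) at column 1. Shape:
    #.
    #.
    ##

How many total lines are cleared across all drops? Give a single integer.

Drop 1: L rot0 at col 0 lands with bottom-row=0; cleared 0 line(s) (total 0); column heights now [1 1 2 0 0 0], max=2
Drop 2: O rot0 at col 2 lands with bottom-row=2; cleared 0 line(s) (total 0); column heights now [1 1 4 4 0 0], max=4
Drop 3: O rot2 at col 0 lands with bottom-row=1; cleared 0 line(s) (total 0); column heights now [3 3 4 4 0 0], max=4
Drop 4: S rot0 at col 1 lands with bottom-row=4; cleared 0 line(s) (total 0); column heights now [3 5 6 6 0 0], max=6
Drop 5: L rot1 at col 1 lands with bottom-row=6; cleared 0 line(s) (total 0); column heights now [3 9 7 6 0 0], max=9

Answer: 0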